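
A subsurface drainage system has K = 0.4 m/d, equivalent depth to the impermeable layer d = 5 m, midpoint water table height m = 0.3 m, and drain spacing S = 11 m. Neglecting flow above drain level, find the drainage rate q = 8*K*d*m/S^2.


q = 8*K*d*m/S^2
q = 8*0.4*5*0.3/11^2
q = 4.8000 / 121

0.0397 m/d


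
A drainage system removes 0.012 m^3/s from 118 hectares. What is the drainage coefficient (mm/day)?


DC = Q * 86400 / (A * 10000) * 1000
DC = 0.012 * 86400 / (118 * 10000) * 1000
DC = 1036800.0000 / 1180000

0.8786 mm/day


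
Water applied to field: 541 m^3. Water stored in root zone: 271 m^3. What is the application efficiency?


Ea = V_root / V_field * 100 = 271 / 541 * 100 = 50.0924%

50.0924 %


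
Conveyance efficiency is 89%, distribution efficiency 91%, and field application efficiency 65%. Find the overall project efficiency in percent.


Ec = 0.89, Eb = 0.91, Ea = 0.65
E = 0.89 * 0.91 * 0.65 * 100 = 52.6435%

52.6435 %


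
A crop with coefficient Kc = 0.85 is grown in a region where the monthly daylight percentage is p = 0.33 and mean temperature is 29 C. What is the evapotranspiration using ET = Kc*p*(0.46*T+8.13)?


ET = Kc * p * (0.46*T + 8.13)
ET = 0.85 * 0.33 * (0.46*29 + 8.13)
ET = 0.85 * 0.33 * 21.4700

6.0223 mm/day


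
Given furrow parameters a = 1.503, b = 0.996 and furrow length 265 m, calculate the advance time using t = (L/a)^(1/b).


t = (L/a)^(1/b)
t = (265/1.503)^(1/0.996)
t = 176.314039^(1/0.996)

180.0148 min


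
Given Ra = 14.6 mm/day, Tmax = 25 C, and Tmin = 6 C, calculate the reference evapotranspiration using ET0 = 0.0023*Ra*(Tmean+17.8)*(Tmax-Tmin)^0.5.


Tmean = (Tmax + Tmin)/2 = (25 + 6)/2 = 15.5
ET0 = 0.0023 * 14.6 * (15.5 + 17.8) * sqrt(25 - 6)
ET0 = 0.0023 * 14.6 * 33.3 * 4.358899

4.8742 mm/day


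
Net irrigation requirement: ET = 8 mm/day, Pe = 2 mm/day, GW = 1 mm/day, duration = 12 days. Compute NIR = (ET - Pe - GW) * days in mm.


Daily deficit = ET - Pe - GW = 8 - 2 - 1 = 5 mm/day
NIR = 5 * 12 = 60 mm

60.0000 mm


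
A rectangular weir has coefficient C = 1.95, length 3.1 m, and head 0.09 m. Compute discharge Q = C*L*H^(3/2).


Q = C * L * H^(3/2) = 1.95 * 3.1 * 0.09^1.5 = 1.95 * 3.1 * 0.027000

0.1632 m^3/s


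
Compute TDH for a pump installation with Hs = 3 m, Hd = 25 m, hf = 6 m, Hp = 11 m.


TDH = Hs + Hd + hf + Hp = 3 + 25 + 6 + 11 = 45

45 m


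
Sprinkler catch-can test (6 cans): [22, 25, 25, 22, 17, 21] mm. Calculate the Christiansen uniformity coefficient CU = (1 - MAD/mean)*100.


mean = 22.000000 mm
MAD = 2.000000 mm
CU = (1 - 2.000000/22.000000)*100

90.9091 %


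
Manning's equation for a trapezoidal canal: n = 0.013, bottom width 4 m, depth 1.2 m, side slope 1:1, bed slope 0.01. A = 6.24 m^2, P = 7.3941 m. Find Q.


R = A/P = 6.24/7.3941 = 0.843916
Q = (1/0.013) * 6.24 * 0.843916^(2/3) * 0.01^0.5

42.8654 m^3/s


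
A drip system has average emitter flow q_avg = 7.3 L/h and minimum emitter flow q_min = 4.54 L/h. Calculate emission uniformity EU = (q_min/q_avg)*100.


EU = (q_min/q_avg)*100 = (4.54/7.3)*100 = 62.1918%

62.1918 %


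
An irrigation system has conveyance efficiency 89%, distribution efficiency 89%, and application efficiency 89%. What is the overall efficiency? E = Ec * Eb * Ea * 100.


Ec = 0.89, Eb = 0.89, Ea = 0.89
E = 0.89 * 0.89 * 0.89 * 100 = 70.4969%

70.4969 %


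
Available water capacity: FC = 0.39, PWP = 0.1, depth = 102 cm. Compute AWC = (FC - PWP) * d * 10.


AWC = (FC - PWP) * d * 10
AWC = (0.39 - 0.1) * 102 * 10
AWC = 0.2900 * 102 * 10

295.8000 mm


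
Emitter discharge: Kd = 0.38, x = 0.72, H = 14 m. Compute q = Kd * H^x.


q = Kd * H^x = 0.38 * 14^0.72 = 0.38 * 6.686705

2.5409 L/h


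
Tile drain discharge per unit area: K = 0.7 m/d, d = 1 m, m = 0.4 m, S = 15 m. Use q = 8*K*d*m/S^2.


q = 8*K*d*m/S^2
q = 8*0.7*1*0.4/15^2
q = 2.2400 / 225

0.0100 m/d


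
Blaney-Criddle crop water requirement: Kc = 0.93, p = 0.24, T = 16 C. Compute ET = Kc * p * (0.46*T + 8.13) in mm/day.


ET = Kc * p * (0.46*T + 8.13)
ET = 0.93 * 0.24 * (0.46*16 + 8.13)
ET = 0.93 * 0.24 * 15.4900

3.4574 mm/day


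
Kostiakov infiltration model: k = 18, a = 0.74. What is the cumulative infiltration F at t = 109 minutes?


F = k * t^a = 18 * 109^0.74
F = 18 * 32.188120

579.3862 mm


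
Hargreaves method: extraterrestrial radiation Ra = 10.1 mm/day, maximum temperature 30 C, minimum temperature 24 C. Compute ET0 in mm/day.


Tmean = (Tmax + Tmin)/2 = (30 + 24)/2 = 27.0
ET0 = 0.0023 * 10.1 * (27.0 + 17.8) * sqrt(30 - 24)
ET0 = 0.0023 * 10.1 * 44.8 * 2.449490

2.5492 mm/day


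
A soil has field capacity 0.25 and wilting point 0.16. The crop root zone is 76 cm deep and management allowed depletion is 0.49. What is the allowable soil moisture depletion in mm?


SMD = (FC - PWP) * d * MAD * 10
SMD = (0.25 - 0.16) * 76 * 0.49 * 10
SMD = 0.0900 * 76 * 0.49 * 10

33.5160 mm


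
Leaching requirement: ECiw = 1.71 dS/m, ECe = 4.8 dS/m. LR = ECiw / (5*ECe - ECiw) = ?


LR = ECiw / (5*ECe - ECiw)
LR = 1.71 / (5*4.8 - 1.71)
LR = 1.71 / 22.2900

0.0767


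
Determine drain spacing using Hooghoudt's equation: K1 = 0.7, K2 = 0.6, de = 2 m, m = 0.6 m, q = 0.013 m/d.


S^2 = 8*K2*de*m/q + 4*K1*m^2/q
S^2 = 8*0.6*2*0.6/0.013 + 4*0.7*0.6^2/0.013
S = sqrt(520.6154)

22.8170 m


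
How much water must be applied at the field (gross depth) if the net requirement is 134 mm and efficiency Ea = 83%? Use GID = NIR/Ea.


Ea = 83% = 0.83
GID = NIR / Ea = 134 / 0.83 = 161.4458 mm

161.4458 mm


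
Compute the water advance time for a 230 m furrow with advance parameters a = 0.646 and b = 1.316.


t = (L/a)^(1/b)
t = (230/0.646)^(1/1.316)
t = 356.037152^(1/1.316)

86.8613 min


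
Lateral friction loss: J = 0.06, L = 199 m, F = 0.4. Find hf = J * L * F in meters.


hf = J * L * F = 0.06 * 199 * 0.4 = 4.7760 m

4.7760 m


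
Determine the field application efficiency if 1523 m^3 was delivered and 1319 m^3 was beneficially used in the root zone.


Ea = V_root / V_field * 100 = 1319 / 1523 * 100 = 86.6054%

86.6054 %


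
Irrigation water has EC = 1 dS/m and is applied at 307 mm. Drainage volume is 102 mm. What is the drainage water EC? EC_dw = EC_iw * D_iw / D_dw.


EC_dw = EC_iw * D_iw / D_dw
EC_dw = 1 * 307 / 102
EC_dw = 307 / 102

3.0098 dS/m


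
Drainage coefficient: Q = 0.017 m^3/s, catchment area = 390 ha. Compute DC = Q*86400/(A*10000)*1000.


DC = Q * 86400 / (A * 10000) * 1000
DC = 0.017 * 86400 / (390 * 10000) * 1000
DC = 1468800.0000 / 3900000

0.3766 mm/day


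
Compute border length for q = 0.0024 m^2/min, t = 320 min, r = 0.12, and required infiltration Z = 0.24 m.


L = q*t/((1+r)*Z)
L = 0.0024*320/((1+0.12)*0.24)
L = 0.768/0.2688

2.8571 m


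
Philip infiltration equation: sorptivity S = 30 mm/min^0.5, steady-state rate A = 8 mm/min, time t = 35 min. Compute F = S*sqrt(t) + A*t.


F = S*sqrt(t) + A*t
F = 30*sqrt(35) + 8*35
F = 30*5.916080 + 280

457.4824 mm


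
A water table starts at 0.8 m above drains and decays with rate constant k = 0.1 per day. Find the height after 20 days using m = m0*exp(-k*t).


m = m0 * exp(-k*t)
m = 0.8 * exp(-0.1 * 20)
m = 0.8 * exp(-2.0000)

0.1083 m


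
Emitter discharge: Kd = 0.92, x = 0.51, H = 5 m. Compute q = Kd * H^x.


q = Kd * H^x = 0.92 * 5^0.51 = 0.92 * 2.272347

2.0906 L/h


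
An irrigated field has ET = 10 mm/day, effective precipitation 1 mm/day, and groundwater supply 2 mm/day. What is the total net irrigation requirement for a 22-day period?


Daily deficit = ET - Pe - GW = 10 - 1 - 2 = 7 mm/day
NIR = 7 * 22 = 154 mm

154.0000 mm


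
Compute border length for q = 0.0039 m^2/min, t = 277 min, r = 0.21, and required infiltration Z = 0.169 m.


L = q*t/((1+r)*Z)
L = 0.0039*277/((1+0.21)*0.169)
L = 1.0803/0.20449

5.2829 m


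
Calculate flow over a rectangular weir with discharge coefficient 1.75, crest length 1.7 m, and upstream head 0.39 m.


Q = C * L * H^(3/2) = 1.75 * 1.7 * 0.39^1.5 = 1.75 * 1.7 * 0.243555

0.7246 m^3/s


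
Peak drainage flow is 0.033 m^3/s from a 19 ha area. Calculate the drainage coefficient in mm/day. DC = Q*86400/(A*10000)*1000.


DC = Q * 86400 / (A * 10000) * 1000
DC = 0.033 * 86400 / (19 * 10000) * 1000
DC = 2851200.0000 / 190000

15.0063 mm/day


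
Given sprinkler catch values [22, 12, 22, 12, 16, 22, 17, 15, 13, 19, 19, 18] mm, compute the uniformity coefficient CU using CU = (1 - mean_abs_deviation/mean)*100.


mean = 17.250000 mm
MAD = 3.083333 mm
CU = (1 - 3.083333/17.250000)*100

82.1256 %


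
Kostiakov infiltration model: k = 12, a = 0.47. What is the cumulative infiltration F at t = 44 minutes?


F = k * t^a = 12 * 44^0.47
F = 12 * 5.921378

71.0565 mm


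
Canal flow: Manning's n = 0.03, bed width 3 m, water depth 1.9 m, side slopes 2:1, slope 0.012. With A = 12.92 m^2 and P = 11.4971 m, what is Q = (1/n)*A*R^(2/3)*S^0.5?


R = A/P = 12.92/11.4971 = 1.123762
Q = (1/0.03) * 12.92 * 1.123762^(2/3) * 0.012^0.5

50.9935 m^3/s


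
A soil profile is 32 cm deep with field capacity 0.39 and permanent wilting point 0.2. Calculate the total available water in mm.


AWC = (FC - PWP) * d * 10
AWC = (0.39 - 0.2) * 32 * 10
AWC = 0.1900 * 32 * 10

60.8000 mm


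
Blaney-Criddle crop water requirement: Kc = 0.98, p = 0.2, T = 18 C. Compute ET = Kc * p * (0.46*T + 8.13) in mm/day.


ET = Kc * p * (0.46*T + 8.13)
ET = 0.98 * 0.2 * (0.46*18 + 8.13)
ET = 0.98 * 0.2 * 16.4100

3.2164 mm/day


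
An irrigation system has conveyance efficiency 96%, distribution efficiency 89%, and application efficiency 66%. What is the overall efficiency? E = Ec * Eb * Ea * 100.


Ec = 0.96, Eb = 0.89, Ea = 0.66
E = 0.96 * 0.89 * 0.66 * 100 = 56.3904%

56.3904 %


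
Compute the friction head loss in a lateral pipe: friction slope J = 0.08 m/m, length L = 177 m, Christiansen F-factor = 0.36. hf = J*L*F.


hf = J * L * F = 0.08 * 177 * 0.36 = 5.0976 m

5.0976 m


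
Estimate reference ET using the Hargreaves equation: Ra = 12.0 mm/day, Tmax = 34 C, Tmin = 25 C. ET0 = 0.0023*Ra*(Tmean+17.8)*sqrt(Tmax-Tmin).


Tmean = (Tmax + Tmin)/2 = (34 + 25)/2 = 29.5
ET0 = 0.0023 * 12.0 * (29.5 + 17.8) * sqrt(34 - 25)
ET0 = 0.0023 * 12.0 * 47.3 * 3.000000

3.9164 mm/day


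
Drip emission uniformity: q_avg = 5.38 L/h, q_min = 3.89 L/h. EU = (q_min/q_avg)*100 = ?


EU = (q_min/q_avg)*100 = (3.89/5.38)*100 = 72.3048%

72.3048 %


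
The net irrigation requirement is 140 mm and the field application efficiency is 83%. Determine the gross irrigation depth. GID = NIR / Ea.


Ea = 83% = 0.83
GID = NIR / Ea = 140 / 0.83 = 168.6747 mm

168.6747 mm


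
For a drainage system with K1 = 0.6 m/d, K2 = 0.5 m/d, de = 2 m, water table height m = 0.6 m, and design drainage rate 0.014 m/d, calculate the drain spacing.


S^2 = 8*K2*de*m/q + 4*K1*m^2/q
S^2 = 8*0.5*2*0.6/0.014 + 4*0.6*0.6^2/0.014
S = sqrt(404.5714)

20.1140 m


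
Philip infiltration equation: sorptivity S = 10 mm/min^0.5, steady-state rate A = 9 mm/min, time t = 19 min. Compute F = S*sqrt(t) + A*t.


F = S*sqrt(t) + A*t
F = 10*sqrt(19) + 9*19
F = 10*4.358899 + 171

214.5890 mm


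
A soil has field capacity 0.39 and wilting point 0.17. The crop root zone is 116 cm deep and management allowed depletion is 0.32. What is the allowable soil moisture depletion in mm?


SMD = (FC - PWP) * d * MAD * 10
SMD = (0.39 - 0.17) * 116 * 0.32 * 10
SMD = 0.2200 * 116 * 0.32 * 10

81.6640 mm


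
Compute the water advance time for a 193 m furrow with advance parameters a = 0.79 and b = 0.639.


t = (L/a)^(1/b)
t = (193/0.79)^(1/0.639)
t = 244.303797^(1/0.639)

5457.3272 min


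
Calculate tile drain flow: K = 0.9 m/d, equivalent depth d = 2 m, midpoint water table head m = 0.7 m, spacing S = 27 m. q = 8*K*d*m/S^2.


q = 8*K*d*m/S^2
q = 8*0.9*2*0.7/27^2
q = 10.0800 / 729

0.0138 m/d


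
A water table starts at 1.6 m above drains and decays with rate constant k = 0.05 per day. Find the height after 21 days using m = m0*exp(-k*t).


m = m0 * exp(-k*t)
m = 1.6 * exp(-0.05 * 21)
m = 1.6 * exp(-1.0500)

0.5599 m


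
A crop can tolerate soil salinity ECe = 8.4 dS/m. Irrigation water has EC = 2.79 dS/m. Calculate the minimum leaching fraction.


LR = ECiw / (5*ECe - ECiw)
LR = 2.79 / (5*8.4 - 2.79)
LR = 2.79 / 39.2100

0.0712


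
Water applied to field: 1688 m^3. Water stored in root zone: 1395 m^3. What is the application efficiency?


Ea = V_root / V_field * 100 = 1395 / 1688 * 100 = 82.6422%

82.6422 %


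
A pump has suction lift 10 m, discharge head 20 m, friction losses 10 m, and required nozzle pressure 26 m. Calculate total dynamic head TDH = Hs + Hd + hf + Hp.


TDH = Hs + Hd + hf + Hp = 10 + 20 + 10 + 26 = 66

66 m


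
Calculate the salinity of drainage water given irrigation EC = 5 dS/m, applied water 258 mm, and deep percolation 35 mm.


EC_dw = EC_iw * D_iw / D_dw
EC_dw = 5 * 258 / 35
EC_dw = 1290 / 35

36.8571 dS/m


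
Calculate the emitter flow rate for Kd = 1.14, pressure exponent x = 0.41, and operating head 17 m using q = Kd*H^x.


q = Kd * H^x = 1.14 * 17^0.41 = 1.14 * 3.195097

3.6424 L/h


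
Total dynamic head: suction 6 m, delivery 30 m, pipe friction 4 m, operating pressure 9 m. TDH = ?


TDH = Hs + Hd + hf + Hp = 6 + 30 + 4 + 9 = 49

49 m


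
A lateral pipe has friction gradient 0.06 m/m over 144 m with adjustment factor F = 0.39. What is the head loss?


hf = J * L * F = 0.06 * 144 * 0.39 = 3.3696 m

3.3696 m


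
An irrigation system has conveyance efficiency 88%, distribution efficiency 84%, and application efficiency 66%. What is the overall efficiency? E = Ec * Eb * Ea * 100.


Ec = 0.88, Eb = 0.84, Ea = 0.66
E = 0.88 * 0.84 * 0.66 * 100 = 48.7872%

48.7872 %


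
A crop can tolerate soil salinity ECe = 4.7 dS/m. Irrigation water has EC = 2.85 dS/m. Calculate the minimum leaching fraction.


LR = ECiw / (5*ECe - ECiw)
LR = 2.85 / (5*4.7 - 2.85)
LR = 2.85 / 20.6500

0.1380


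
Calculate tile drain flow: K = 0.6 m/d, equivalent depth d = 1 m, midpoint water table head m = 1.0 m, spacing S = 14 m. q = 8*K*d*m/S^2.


q = 8*K*d*m/S^2
q = 8*0.6*1*1.0/14^2
q = 4.8000 / 196

0.0245 m/d


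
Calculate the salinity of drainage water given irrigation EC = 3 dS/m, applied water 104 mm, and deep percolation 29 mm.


EC_dw = EC_iw * D_iw / D_dw
EC_dw = 3 * 104 / 29
EC_dw = 312 / 29

10.7586 dS/m


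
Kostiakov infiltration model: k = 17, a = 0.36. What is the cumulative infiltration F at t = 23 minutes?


F = k * t^a = 17 * 23^0.36
F = 17 * 3.091876

52.5619 mm


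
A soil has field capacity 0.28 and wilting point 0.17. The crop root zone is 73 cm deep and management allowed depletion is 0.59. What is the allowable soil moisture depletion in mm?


SMD = (FC - PWP) * d * MAD * 10
SMD = (0.28 - 0.17) * 73 * 0.59 * 10
SMD = 0.1100 * 73 * 0.59 * 10

47.3770 mm


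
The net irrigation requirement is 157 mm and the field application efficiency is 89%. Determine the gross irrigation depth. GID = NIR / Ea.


Ea = 89% = 0.89
GID = NIR / Ea = 157 / 0.89 = 176.4045 mm

176.4045 mm


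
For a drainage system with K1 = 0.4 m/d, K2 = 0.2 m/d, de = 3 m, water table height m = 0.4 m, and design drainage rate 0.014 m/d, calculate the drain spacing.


S^2 = 8*K2*de*m/q + 4*K1*m^2/q
S^2 = 8*0.2*3*0.4/0.014 + 4*0.4*0.4^2/0.014
S = sqrt(155.4286)

12.4671 m


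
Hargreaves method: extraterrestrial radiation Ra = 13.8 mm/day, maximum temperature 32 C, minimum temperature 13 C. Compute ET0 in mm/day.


Tmean = (Tmax + Tmin)/2 = (32 + 13)/2 = 22.5
ET0 = 0.0023 * 13.8 * (22.5 + 17.8) * sqrt(32 - 13)
ET0 = 0.0023 * 13.8 * 40.3 * 4.358899

5.5756 mm/day


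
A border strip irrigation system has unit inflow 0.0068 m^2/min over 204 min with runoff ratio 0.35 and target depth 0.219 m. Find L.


L = q*t/((1+r)*Z)
L = 0.0068*204/((1+0.35)*0.219)
L = 1.3872/0.29565

4.6920 m


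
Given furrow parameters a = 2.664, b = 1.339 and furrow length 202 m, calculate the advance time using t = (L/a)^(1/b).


t = (L/a)^(1/b)
t = (202/2.664)^(1/1.339)
t = 75.825826^(1/1.339)

25.3452 min


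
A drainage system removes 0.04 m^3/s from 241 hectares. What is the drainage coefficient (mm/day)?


DC = Q * 86400 / (A * 10000) * 1000
DC = 0.04 * 86400 / (241 * 10000) * 1000
DC = 3456000.0000 / 2410000

1.4340 mm/day


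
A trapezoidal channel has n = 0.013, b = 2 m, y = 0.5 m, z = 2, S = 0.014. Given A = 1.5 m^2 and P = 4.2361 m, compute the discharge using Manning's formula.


R = A/P = 1.5/4.2361 = 0.354099
Q = (1/0.013) * 1.5 * 0.354099^(2/3) * 0.014^0.5

6.8333 m^3/s


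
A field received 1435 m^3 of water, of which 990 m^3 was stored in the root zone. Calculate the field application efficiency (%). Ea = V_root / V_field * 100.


Ea = V_root / V_field * 100 = 990 / 1435 * 100 = 68.9895%

68.9895 %


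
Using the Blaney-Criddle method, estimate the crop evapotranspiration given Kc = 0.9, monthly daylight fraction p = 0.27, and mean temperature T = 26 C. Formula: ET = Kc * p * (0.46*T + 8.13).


ET = Kc * p * (0.46*T + 8.13)
ET = 0.9 * 0.27 * (0.46*26 + 8.13)
ET = 0.9 * 0.27 * 20.0900

4.8819 mm/day


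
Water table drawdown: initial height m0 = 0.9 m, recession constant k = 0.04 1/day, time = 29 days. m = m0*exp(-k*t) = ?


m = m0 * exp(-k*t)
m = 0.9 * exp(-0.04 * 29)
m = 0.9 * exp(-1.1600)

0.2821 m


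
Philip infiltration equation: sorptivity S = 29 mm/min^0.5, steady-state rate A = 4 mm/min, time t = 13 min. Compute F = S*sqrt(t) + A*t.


F = S*sqrt(t) + A*t
F = 29*sqrt(13) + 4*13
F = 29*3.605551 + 52

156.5610 mm


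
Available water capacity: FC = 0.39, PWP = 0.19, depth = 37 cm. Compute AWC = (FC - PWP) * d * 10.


AWC = (FC - PWP) * d * 10
AWC = (0.39 - 0.19) * 37 * 10
AWC = 0.2000 * 37 * 10

74.0000 mm


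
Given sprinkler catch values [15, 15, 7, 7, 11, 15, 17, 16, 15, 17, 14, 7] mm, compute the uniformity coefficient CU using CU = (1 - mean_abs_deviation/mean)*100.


mean = 13.000000 mm
MAD = 3.333333 mm
CU = (1 - 3.333333/13.000000)*100

74.3590 %


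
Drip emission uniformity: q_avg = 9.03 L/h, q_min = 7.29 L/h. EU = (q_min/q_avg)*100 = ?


EU = (q_min/q_avg)*100 = (7.29/9.03)*100 = 80.7309%

80.7309 %


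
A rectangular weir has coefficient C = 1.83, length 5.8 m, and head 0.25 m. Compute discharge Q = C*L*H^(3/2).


Q = C * L * H^(3/2) = 1.83 * 5.8 * 0.25^1.5 = 1.83 * 5.8 * 0.125000

1.3268 m^3/s


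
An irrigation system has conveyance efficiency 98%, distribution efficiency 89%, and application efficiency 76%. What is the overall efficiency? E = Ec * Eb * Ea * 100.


Ec = 0.98, Eb = 0.89, Ea = 0.76
E = 0.98 * 0.89 * 0.76 * 100 = 66.2872%

66.2872 %


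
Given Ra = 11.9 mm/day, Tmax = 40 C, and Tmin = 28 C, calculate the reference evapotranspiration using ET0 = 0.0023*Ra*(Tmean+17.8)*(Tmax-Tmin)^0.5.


Tmean = (Tmax + Tmin)/2 = (40 + 28)/2 = 34.0
ET0 = 0.0023 * 11.9 * (34.0 + 17.8) * sqrt(40 - 28)
ET0 = 0.0023 * 11.9 * 51.8 * 3.464102

4.9113 mm/day


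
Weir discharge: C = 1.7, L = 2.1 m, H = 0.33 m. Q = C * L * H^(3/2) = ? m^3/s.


Q = C * L * H^(3/2) = 1.7 * 2.1 * 0.33^1.5 = 1.7 * 2.1 * 0.189571

0.6768 m^3/s


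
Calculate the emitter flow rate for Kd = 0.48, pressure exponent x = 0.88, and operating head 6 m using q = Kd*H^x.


q = Kd * H^x = 0.48 * 6^0.88 = 0.48 * 4.839195

2.3228 L/h


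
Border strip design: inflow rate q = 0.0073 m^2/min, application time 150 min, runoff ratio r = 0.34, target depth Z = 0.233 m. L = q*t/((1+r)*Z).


L = q*t/((1+r)*Z)
L = 0.0073*150/((1+0.34)*0.233)
L = 1.095/0.31222

3.5071 m


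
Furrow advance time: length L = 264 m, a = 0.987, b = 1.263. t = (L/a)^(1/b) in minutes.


t = (L/a)^(1/b)
t = (264/0.987)^(1/1.263)
t = 267.477204^(1/1.263)

83.5300 min


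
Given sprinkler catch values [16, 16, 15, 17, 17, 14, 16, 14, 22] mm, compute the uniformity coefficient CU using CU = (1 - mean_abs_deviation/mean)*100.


mean = 16.333333 mm
MAD = 1.555556 mm
CU = (1 - 1.555556/16.333333)*100

90.4762 %


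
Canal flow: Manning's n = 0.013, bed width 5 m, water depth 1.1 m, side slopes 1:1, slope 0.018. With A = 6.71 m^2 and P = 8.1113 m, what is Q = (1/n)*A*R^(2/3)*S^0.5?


R = A/P = 6.71/8.1113 = 0.827241
Q = (1/0.013) * 6.71 * 0.827241^(2/3) * 0.018^0.5

61.0244 m^3/s


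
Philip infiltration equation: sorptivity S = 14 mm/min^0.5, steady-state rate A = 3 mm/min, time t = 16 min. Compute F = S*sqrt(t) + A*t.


F = S*sqrt(t) + A*t
F = 14*sqrt(16) + 3*16
F = 14*4.000000 + 48

104.0000 mm


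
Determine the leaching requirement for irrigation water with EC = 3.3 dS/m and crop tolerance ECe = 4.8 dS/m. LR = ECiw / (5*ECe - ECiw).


LR = ECiw / (5*ECe - ECiw)
LR = 3.3 / (5*4.8 - 3.3)
LR = 3.3 / 20.7000

0.1594


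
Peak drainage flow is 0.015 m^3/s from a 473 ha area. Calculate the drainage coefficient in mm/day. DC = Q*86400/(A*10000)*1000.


DC = Q * 86400 / (A * 10000) * 1000
DC = 0.015 * 86400 / (473 * 10000) * 1000
DC = 1296000.0000 / 4730000

0.2740 mm/day


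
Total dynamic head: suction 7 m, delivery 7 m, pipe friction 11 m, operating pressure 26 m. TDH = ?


TDH = Hs + Hd + hf + Hp = 7 + 7 + 11 + 26 = 51

51 m


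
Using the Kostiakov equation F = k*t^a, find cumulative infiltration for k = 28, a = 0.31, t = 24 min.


F = k * t^a = 28 * 24^0.31
F = 28 * 2.678339

74.9935 mm


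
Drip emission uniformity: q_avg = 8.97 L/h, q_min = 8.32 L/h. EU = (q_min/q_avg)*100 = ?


EU = (q_min/q_avg)*100 = (8.32/8.97)*100 = 92.7536%

92.7536 %


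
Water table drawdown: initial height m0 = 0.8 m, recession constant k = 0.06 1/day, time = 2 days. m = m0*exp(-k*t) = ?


m = m0 * exp(-k*t)
m = 0.8 * exp(-0.06 * 2)
m = 0.8 * exp(-0.1200)

0.7095 m


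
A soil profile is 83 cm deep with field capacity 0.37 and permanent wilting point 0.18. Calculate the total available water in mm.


AWC = (FC - PWP) * d * 10
AWC = (0.37 - 0.18) * 83 * 10
AWC = 0.1900 * 83 * 10

157.7000 mm


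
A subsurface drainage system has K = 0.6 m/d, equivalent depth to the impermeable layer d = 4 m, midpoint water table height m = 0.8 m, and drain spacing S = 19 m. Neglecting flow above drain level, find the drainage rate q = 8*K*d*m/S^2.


q = 8*K*d*m/S^2
q = 8*0.6*4*0.8/19^2
q = 15.3600 / 361

0.0425 m/d


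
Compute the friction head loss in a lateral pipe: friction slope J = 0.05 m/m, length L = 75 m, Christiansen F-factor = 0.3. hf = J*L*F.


hf = J * L * F = 0.05 * 75 * 0.3 = 1.1250 m

1.1250 m


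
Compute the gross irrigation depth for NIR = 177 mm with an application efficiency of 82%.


Ea = 82% = 0.82
GID = NIR / Ea = 177 / 0.82 = 215.8537 mm

215.8537 mm


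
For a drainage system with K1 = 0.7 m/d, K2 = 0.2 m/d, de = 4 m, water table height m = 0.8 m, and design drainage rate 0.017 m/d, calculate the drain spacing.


S^2 = 8*K2*de*m/q + 4*K1*m^2/q
S^2 = 8*0.2*4*0.8/0.017 + 4*0.7*0.8^2/0.017
S = sqrt(406.5882)

20.1640 m


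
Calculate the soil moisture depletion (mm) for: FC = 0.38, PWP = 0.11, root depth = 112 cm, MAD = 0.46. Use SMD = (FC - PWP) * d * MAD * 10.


SMD = (FC - PWP) * d * MAD * 10
SMD = (0.38 - 0.11) * 112 * 0.46 * 10
SMD = 0.2700 * 112 * 0.46 * 10

139.1040 mm


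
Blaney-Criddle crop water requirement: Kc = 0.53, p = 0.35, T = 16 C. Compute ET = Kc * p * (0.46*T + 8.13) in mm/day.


ET = Kc * p * (0.46*T + 8.13)
ET = 0.53 * 0.35 * (0.46*16 + 8.13)
ET = 0.53 * 0.35 * 15.4900

2.8734 mm/day


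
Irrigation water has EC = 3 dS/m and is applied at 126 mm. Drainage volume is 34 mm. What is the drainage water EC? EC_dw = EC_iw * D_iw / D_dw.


EC_dw = EC_iw * D_iw / D_dw
EC_dw = 3 * 126 / 34
EC_dw = 378 / 34

11.1176 dS/m


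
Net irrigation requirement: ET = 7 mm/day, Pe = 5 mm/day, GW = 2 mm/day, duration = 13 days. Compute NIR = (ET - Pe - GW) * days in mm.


Daily deficit = ET - Pe - GW = 7 - 5 - 2 = 0 mm/day
NIR = 0 * 13 = 0 mm

0 mm


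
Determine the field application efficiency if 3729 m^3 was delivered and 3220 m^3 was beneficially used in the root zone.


Ea = V_root / V_field * 100 = 3220 / 3729 * 100 = 86.3502%

86.3502 %


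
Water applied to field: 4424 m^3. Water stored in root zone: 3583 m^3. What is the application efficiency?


Ea = V_root / V_field * 100 = 3583 / 4424 * 100 = 80.9901%

80.9901 %


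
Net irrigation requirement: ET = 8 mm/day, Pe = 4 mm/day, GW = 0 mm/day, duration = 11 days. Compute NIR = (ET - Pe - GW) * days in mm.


Daily deficit = ET - Pe - GW = 8 - 4 - 0 = 4 mm/day
NIR = 4 * 11 = 44 mm

44.0000 mm


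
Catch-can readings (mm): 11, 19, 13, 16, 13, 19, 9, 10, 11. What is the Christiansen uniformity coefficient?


mean = 13.444444 mm
MAD = 3.037037 mm
CU = (1 - 3.037037/13.444444)*100

77.4105 %


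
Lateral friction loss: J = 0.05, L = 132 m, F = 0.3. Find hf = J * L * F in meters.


hf = J * L * F = 0.05 * 132 * 0.3 = 1.9800 m

1.9800 m


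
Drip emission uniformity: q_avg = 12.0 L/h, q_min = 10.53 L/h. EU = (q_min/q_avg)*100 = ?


EU = (q_min/q_avg)*100 = (10.53/12.0)*100 = 87.7500%

87.7500 %


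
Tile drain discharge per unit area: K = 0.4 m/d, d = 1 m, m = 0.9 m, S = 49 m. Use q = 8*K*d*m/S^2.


q = 8*K*d*m/S^2
q = 8*0.4*1*0.9/49^2
q = 2.8800 / 2401

0.0012 m/d


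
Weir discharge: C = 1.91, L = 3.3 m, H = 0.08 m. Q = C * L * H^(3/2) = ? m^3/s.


Q = C * L * H^(3/2) = 1.91 * 3.3 * 0.08^1.5 = 1.91 * 3.3 * 0.022627

0.1426 m^3/s


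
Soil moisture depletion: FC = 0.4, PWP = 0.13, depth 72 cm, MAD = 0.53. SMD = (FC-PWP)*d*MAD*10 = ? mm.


SMD = (FC - PWP) * d * MAD * 10
SMD = (0.4 - 0.13) * 72 * 0.53 * 10
SMD = 0.2700 * 72 * 0.53 * 10

103.0320 mm


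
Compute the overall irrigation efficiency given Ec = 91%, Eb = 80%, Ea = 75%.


Ec = 0.91, Eb = 0.8, Ea = 0.75
E = 0.91 * 0.8 * 0.75 * 100 = 54.6000%

54.6000 %


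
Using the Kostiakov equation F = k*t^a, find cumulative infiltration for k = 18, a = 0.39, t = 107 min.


F = k * t^a = 18 * 107^0.39
F = 18 * 6.186709

111.3608 mm


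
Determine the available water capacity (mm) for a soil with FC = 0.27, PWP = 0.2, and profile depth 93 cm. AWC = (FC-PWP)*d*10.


AWC = (FC - PWP) * d * 10
AWC = (0.27 - 0.2) * 93 * 10
AWC = 0.0700 * 93 * 10

65.1000 mm


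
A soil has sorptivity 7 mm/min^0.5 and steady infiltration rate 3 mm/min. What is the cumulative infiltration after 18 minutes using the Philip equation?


F = S*sqrt(t) + A*t
F = 7*sqrt(18) + 3*18
F = 7*4.242641 + 54

83.6985 mm


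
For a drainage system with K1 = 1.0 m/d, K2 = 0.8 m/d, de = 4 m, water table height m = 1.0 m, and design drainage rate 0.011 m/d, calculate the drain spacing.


S^2 = 8*K2*de*m/q + 4*K1*m^2/q
S^2 = 8*0.8*4*1.0/0.011 + 4*1.0*1.0^2/0.011
S = sqrt(2690.9091)

51.8740 m


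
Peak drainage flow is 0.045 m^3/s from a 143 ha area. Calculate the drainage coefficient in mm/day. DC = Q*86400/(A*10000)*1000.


DC = Q * 86400 / (A * 10000) * 1000
DC = 0.045 * 86400 / (143 * 10000) * 1000
DC = 3888000.0000 / 1430000

2.7189 mm/day


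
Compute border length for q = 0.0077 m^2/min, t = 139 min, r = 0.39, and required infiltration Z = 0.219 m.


L = q*t/((1+r)*Z)
L = 0.0077*139/((1+0.39)*0.219)
L = 1.0703/0.30441

3.5160 m


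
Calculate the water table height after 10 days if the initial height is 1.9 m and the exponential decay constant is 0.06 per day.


m = m0 * exp(-k*t)
m = 1.9 * exp(-0.06 * 10)
m = 1.9 * exp(-0.6000)

1.0427 m


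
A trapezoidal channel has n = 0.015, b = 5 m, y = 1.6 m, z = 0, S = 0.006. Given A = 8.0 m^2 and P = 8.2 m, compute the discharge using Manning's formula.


R = A/P = 8.0/8.2 = 0.975610
Q = (1/0.015) * 8.0 * 0.975610^(2/3) * 0.006^0.5

40.6373 m^3/s


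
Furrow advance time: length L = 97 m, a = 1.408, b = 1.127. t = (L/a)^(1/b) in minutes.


t = (L/a)^(1/b)
t = (97/1.408)^(1/1.127)
t = 68.892045^(1/1.127)

42.7591 min


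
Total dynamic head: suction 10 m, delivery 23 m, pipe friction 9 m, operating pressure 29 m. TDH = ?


TDH = Hs + Hd + hf + Hp = 10 + 23 + 9 + 29 = 71

71 m


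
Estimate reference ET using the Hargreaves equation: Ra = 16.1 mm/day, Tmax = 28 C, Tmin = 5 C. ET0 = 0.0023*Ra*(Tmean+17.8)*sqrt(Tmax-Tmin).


Tmean = (Tmax + Tmin)/2 = (28 + 5)/2 = 16.5
ET0 = 0.0023 * 16.1 * (16.5 + 17.8) * sqrt(28 - 5)
ET0 = 0.0023 * 16.1 * 34.3 * 4.795832

6.0913 mm/day


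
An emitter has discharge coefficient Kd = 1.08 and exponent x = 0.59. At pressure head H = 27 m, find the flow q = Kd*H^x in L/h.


q = Kd * H^x = 1.08 * 27^0.59 = 1.08 * 6.990442

7.5497 L/h


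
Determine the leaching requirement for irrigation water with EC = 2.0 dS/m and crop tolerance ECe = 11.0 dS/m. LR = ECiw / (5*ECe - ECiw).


LR = ECiw / (5*ECe - ECiw)
LR = 2.0 / (5*11.0 - 2.0)
LR = 2.0 / 53.0000

0.0377


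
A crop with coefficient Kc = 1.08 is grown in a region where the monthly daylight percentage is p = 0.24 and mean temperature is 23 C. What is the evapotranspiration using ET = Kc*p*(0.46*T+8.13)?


ET = Kc * p * (0.46*T + 8.13)
ET = 1.08 * 0.24 * (0.46*23 + 8.13)
ET = 1.08 * 0.24 * 18.7100

4.8496 mm/day


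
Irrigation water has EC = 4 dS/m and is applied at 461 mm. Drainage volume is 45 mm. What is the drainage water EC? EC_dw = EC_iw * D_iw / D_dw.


EC_dw = EC_iw * D_iw / D_dw
EC_dw = 4 * 461 / 45
EC_dw = 1844 / 45

40.9778 dS/m


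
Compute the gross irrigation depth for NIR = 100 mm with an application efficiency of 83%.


Ea = 83% = 0.83
GID = NIR / Ea = 100 / 0.83 = 120.4819 mm

120.4819 mm


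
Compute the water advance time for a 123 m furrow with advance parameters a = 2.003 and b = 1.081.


t = (L/a)^(1/b)
t = (123/2.003)^(1/1.081)
t = 61.407888^(1/1.081)

45.1057 min


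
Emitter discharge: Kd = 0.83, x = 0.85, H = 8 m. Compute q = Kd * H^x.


q = Kd * H^x = 0.83 * 8^0.85 = 0.83 * 5.856343

4.8608 L/h


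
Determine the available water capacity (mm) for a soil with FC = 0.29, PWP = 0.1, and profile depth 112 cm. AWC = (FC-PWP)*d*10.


AWC = (FC - PWP) * d * 10
AWC = (0.29 - 0.1) * 112 * 10
AWC = 0.1900 * 112 * 10

212.8000 mm


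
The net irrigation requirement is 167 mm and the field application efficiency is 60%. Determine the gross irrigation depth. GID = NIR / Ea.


Ea = 60% = 0.6
GID = NIR / Ea = 167 / 0.6 = 278.3333 mm

278.3333 mm


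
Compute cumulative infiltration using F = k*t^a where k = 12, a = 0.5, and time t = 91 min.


F = k * t^a = 12 * 91^0.5
F = 12 * 9.539392

114.4727 mm


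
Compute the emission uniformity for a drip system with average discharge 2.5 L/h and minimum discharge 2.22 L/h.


EU = (q_min/q_avg)*100 = (2.22/2.5)*100 = 88.8000%

88.8000 %


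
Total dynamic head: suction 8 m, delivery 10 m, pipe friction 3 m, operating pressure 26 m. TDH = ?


TDH = Hs + Hd + hf + Hp = 8 + 10 + 3 + 26 = 47

47 m


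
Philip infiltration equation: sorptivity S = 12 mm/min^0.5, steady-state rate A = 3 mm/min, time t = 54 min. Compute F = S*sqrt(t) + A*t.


F = S*sqrt(t) + A*t
F = 12*sqrt(54) + 3*54
F = 12*7.348469 + 162

250.1816 mm


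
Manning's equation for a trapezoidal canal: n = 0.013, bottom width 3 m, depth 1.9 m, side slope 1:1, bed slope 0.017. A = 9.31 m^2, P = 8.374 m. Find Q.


R = A/P = 9.31/8.374 = 1.111775
Q = (1/0.013) * 9.31 * 1.111775^(2/3) * 0.017^0.5

100.2095 m^3/s


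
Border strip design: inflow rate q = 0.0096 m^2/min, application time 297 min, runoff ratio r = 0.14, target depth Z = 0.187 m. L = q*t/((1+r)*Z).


L = q*t/((1+r)*Z)
L = 0.0096*297/((1+0.14)*0.187)
L = 2.8512/0.21318

13.3746 m


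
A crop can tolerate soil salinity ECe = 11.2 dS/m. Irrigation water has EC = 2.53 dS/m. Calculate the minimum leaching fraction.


LR = ECiw / (5*ECe - ECiw)
LR = 2.53 / (5*11.2 - 2.53)
LR = 2.53 / 53.4700

0.0473


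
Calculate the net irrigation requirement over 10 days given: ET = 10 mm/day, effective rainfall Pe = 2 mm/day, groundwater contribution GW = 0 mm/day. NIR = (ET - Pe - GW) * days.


Daily deficit = ET - Pe - GW = 10 - 2 - 0 = 8 mm/day
NIR = 8 * 10 = 80 mm

80.0000 mm


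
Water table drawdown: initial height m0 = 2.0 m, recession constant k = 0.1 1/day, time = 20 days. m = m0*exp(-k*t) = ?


m = m0 * exp(-k*t)
m = 2.0 * exp(-0.1 * 20)
m = 2.0 * exp(-2.0000)

0.2707 m


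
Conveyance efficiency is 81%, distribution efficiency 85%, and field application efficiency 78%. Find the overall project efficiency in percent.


Ec = 0.81, Eb = 0.85, Ea = 0.78
E = 0.81 * 0.85 * 0.78 * 100 = 53.7030%

53.7030 %


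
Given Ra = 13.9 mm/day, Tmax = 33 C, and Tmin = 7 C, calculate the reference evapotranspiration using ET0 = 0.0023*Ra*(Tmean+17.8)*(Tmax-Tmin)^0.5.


Tmean = (Tmax + Tmin)/2 = (33 + 7)/2 = 20.0
ET0 = 0.0023 * 13.9 * (20.0 + 17.8) * sqrt(33 - 7)
ET0 = 0.0023 * 13.9 * 37.8 * 5.099020

6.1620 mm/day


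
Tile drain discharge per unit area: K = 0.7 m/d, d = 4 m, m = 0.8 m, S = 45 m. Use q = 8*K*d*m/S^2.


q = 8*K*d*m/S^2
q = 8*0.7*4*0.8/45^2
q = 17.9200 / 2025

0.0088 m/d


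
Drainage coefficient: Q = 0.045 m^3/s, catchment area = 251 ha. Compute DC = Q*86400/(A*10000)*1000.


DC = Q * 86400 / (A * 10000) * 1000
DC = 0.045 * 86400 / (251 * 10000) * 1000
DC = 3888000.0000 / 2510000

1.5490 mm/day


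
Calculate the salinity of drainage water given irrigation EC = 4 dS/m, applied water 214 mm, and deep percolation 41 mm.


EC_dw = EC_iw * D_iw / D_dw
EC_dw = 4 * 214 / 41
EC_dw = 856 / 41

20.8780 dS/m


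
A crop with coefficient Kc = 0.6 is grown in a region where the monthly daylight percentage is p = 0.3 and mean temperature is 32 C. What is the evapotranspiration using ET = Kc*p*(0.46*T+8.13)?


ET = Kc * p * (0.46*T + 8.13)
ET = 0.6 * 0.3 * (0.46*32 + 8.13)
ET = 0.6 * 0.3 * 22.8500

4.1130 mm/day


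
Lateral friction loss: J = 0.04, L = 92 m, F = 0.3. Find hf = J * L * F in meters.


hf = J * L * F = 0.04 * 92 * 0.3 = 1.1040 m

1.1040 m


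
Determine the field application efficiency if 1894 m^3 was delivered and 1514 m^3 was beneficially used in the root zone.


Ea = V_root / V_field * 100 = 1514 / 1894 * 100 = 79.9366%

79.9366 %


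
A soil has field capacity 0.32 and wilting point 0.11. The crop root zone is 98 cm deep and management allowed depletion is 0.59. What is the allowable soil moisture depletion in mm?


SMD = (FC - PWP) * d * MAD * 10
SMD = (0.32 - 0.11) * 98 * 0.59 * 10
SMD = 0.2100 * 98 * 0.59 * 10

121.4220 mm


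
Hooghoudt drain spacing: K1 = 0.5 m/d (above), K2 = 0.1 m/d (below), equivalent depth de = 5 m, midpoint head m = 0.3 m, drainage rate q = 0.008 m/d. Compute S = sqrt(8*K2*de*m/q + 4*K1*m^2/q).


S^2 = 8*K2*de*m/q + 4*K1*m^2/q
S^2 = 8*0.1*5*0.3/0.008 + 4*0.5*0.3^2/0.008
S = sqrt(172.5000)

13.1339 m


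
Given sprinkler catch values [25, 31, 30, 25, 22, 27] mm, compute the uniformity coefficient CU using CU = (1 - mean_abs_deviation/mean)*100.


mean = 26.666667 mm
MAD = 2.666667 mm
CU = (1 - 2.666667/26.666667)*100

90.0000 %


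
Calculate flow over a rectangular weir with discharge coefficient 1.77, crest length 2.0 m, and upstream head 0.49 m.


Q = C * L * H^(3/2) = 1.77 * 2.0 * 0.49^1.5 = 1.77 * 2.0 * 0.343000

1.2142 m^3/s


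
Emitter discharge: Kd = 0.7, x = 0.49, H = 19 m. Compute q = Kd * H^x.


q = Kd * H^x = 0.7 * 19^0.49 = 0.7 * 4.232425

2.9627 L/h


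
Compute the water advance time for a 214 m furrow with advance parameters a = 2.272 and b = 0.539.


t = (L/a)^(1/b)
t = (214/2.272)^(1/0.539)
t = 94.190141^(1/0.539)

4595.6587 min


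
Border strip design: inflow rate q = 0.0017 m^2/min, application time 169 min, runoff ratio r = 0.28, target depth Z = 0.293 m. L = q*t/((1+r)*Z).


L = q*t/((1+r)*Z)
L = 0.0017*169/((1+0.28)*0.293)
L = 0.2873/0.37504

0.7661 m


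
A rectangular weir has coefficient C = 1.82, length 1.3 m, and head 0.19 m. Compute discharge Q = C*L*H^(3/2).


Q = C * L * H^(3/2) = 1.82 * 1.3 * 0.19^1.5 = 1.82 * 1.3 * 0.082819

0.1959 m^3/s


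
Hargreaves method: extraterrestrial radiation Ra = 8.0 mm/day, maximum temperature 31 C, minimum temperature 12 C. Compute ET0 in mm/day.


Tmean = (Tmax + Tmin)/2 = (31 + 12)/2 = 21.5
ET0 = 0.0023 * 8.0 * (21.5 + 17.8) * sqrt(31 - 12)
ET0 = 0.0023 * 8.0 * 39.3 * 4.358899

3.1520 mm/day


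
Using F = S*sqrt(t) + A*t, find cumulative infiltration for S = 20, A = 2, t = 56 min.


F = S*sqrt(t) + A*t
F = 20*sqrt(56) + 2*56
F = 20*7.483315 + 112

261.6663 mm


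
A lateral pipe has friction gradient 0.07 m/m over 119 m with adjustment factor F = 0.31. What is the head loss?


hf = J * L * F = 0.07 * 119 * 0.31 = 2.5823 m

2.5823 m


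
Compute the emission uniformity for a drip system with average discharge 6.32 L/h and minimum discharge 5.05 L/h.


EU = (q_min/q_avg)*100 = (5.05/6.32)*100 = 79.9051%

79.9051 %


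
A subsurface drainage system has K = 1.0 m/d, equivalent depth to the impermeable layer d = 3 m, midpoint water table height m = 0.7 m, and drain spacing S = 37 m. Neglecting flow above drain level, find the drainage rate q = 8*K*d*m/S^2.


q = 8*K*d*m/S^2
q = 8*1.0*3*0.7/37^2
q = 16.8000 / 1369

0.0123 m/d


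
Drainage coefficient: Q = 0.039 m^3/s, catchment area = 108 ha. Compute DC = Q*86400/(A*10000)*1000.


DC = Q * 86400 / (A * 10000) * 1000
DC = 0.039 * 86400 / (108 * 10000) * 1000
DC = 3369600.0000 / 1080000

3.1200 mm/day


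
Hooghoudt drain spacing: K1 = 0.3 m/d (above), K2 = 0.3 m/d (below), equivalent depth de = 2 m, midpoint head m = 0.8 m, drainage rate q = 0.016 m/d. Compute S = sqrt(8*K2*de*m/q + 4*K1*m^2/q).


S^2 = 8*K2*de*m/q + 4*K1*m^2/q
S^2 = 8*0.3*2*0.8/0.016 + 4*0.3*0.8^2/0.016
S = sqrt(288.0000)

16.9706 m


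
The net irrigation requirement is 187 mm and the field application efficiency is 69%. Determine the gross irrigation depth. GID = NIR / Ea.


Ea = 69% = 0.69
GID = NIR / Ea = 187 / 0.69 = 271.0145 mm

271.0145 mm


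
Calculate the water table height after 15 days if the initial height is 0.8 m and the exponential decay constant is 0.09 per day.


m = m0 * exp(-k*t)
m = 0.8 * exp(-0.09 * 15)
m = 0.8 * exp(-1.3500)

0.2074 m


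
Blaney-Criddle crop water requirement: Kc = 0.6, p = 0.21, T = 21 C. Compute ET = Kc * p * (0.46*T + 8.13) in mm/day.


ET = Kc * p * (0.46*T + 8.13)
ET = 0.6 * 0.21 * (0.46*21 + 8.13)
ET = 0.6 * 0.21 * 17.7900

2.2415 mm/day


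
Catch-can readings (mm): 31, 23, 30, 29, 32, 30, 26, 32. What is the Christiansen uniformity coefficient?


mean = 29.125000 mm
MAD = 2.343750 mm
CU = (1 - 2.343750/29.125000)*100

91.9528 %


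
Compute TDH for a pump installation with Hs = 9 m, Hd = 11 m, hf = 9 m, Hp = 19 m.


TDH = Hs + Hd + hf + Hp = 9 + 11 + 9 + 19 = 48

48 m


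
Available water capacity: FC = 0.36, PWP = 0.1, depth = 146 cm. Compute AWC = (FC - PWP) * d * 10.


AWC = (FC - PWP) * d * 10
AWC = (0.36 - 0.1) * 146 * 10
AWC = 0.2600 * 146 * 10

379.6000 mm


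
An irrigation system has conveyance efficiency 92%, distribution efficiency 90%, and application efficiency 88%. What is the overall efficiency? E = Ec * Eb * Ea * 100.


Ec = 0.92, Eb = 0.9, Ea = 0.88
E = 0.92 * 0.9 * 0.88 * 100 = 72.8640%

72.8640 %


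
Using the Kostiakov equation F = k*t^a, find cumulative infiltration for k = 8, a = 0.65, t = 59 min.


F = k * t^a = 8 * 59^0.65
F = 8 * 14.159692

113.2775 mm


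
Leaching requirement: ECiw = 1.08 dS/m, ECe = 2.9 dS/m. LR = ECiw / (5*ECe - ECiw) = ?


LR = ECiw / (5*ECe - ECiw)
LR = 1.08 / (5*2.9 - 1.08)
LR = 1.08 / 13.4200

0.0805


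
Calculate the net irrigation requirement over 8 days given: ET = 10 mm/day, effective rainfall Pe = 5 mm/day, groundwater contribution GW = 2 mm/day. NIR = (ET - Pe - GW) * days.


Daily deficit = ET - Pe - GW = 10 - 5 - 2 = 3 mm/day
NIR = 3 * 8 = 24 mm

24.0000 mm
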